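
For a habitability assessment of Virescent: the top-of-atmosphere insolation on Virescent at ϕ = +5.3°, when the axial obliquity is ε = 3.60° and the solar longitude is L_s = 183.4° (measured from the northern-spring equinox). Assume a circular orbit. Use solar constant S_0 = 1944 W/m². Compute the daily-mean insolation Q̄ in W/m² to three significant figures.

Solar declination: sin δ = sin ε · sin L_s = sin 3.60° × sin 183.4° = -0.00372, so δ = -0.213°.
cos h₀ = −tan(+5.3°) tan(-0.213°) = 0.0003, h₀ = 1.5705 rad.
Bracket: h₀ sin ϕ sin δ + cos ϕ cos δ sin h₀ = 1.5705×0.09237×-0.00372 + 0.99572×0.99999×1.00000 = -0.000540 + 0.995710 = 0.995170.
Q̄ = (S_0/π) × [bracket] = (1944/π) × 0.995170 = 615.8 W/m².

Q̄ ≈ 616 W/m²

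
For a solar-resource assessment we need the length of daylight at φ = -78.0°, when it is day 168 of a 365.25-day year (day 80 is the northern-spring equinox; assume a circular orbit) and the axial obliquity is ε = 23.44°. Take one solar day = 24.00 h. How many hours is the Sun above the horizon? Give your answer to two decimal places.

Solar longitude: λ_s = 360° × (168 − 80)/365.25 = 86.735°.
sin δ = sin 23.44° × sin 86.735° = 0.39714, so δ = +23.400°.
cos H₀ = −tan φ · tan δ = 2.0358 ≥ 1, so the Sun never rises (polar night) and H₀ = 0.
Daylight = 2H₀/(2π) × 24.00 h = (0.0000/π) × 24.00 = 0.00 h.

0.00 h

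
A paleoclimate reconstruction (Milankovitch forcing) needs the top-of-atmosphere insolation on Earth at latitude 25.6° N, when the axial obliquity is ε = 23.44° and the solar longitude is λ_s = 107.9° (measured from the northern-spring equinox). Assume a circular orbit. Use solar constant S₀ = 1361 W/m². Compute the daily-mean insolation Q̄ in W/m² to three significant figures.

Q̄ ≈ 480 W/m²

Solar declination: sin δ = sin ε · sin λ_s = sin 23.44° × sin 107.9° = 0.37853, so δ = +22.243°.
cos H₀ = −tan(+25.6°) tan(+22.243°) = -0.1959, H₀ = 1.7680 rad.
Bracket: H₀ sin φ sin δ + cos φ cos δ sin H₀ = 1.7680×0.43209×0.37853 + 0.90183×0.92559×0.98062 = 0.289172 + 0.818548 = 1.107720.
Q̄ = (S₀/π) × [bracket] = (1361/π) × 1.107720 = 479.9 W/m².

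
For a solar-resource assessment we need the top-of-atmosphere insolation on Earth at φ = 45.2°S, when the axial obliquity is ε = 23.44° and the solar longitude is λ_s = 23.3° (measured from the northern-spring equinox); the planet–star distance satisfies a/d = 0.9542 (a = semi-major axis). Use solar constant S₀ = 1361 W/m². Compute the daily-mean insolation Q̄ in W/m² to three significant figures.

Solar declination: sin δ = sin ε · sin λ_s = sin 23.44° × sin 23.3° = 0.15734, so δ = +9.053°.
cos H₀ = −tan(-45.2°) tan(+9.053°) = 0.1604, H₀ = 1.4097 rad.
Bracket: H₀ sin φ sin δ + cos φ cos δ sin H₀ = 1.4097×-0.70957×0.15734 + 0.70463×0.98754×0.98704 = -0.157384 + 0.686832 = 0.529448.
Inverse-square distance factor (a/d)² = 0.9542² = 0.910498.
Q̄ = (S₀/π) × 0.910498 × [bracket] = (1361/π) × 0.910498 × 0.529448 = 208.8 W/m².

Q̄ ≈ 209 W/m²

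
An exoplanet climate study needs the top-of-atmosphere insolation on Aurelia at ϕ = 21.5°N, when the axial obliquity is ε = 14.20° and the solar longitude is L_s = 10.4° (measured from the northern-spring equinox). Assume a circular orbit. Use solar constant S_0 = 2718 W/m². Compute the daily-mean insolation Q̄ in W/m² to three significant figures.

Q̄ ≈ 826 W/m²

Solar declination: sin δ = sin ε · sin L_s = sin 14.20° × sin 10.4° = 0.04428, so δ = +2.538°.
cos h₀ = −tan(+21.5°) tan(+2.538°) = -0.0175, h₀ = 1.5883 rad.
Bracket: h₀ sin ϕ sin δ + cos ϕ cos δ sin h₀ = 1.5883×0.36650×0.04428 + 0.93042×0.99902×0.99985 = 0.025776 + 0.929369 = 0.955145.
Q̄ = (S_0/π) × [bracket] = (2718/π) × 0.955145 = 826.4 W/m².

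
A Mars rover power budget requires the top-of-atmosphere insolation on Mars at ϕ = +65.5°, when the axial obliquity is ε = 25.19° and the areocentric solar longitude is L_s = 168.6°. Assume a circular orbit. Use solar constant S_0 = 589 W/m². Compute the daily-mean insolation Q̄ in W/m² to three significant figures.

sin δ = sin 25.19° × sin 168.6° = 0.08413, so δ = +4.826°.
cos h₀ = −tan(+65.5°) tan(+4.826°) = -0.1853, h₀ = 1.7571 rad.
Bracket: h₀ sin ϕ sin δ + cos ϕ cos δ sin h₀ = 1.7571×0.90996×0.08413 + 0.41469×0.99646×0.98269 = 0.134515 + 0.406069 = 0.540584.
Q̄ = (S_0/π) × [bracket] = (589/π) × 0.540584 = 101.4 W/m².

Q̄ ≈ 101 W/m²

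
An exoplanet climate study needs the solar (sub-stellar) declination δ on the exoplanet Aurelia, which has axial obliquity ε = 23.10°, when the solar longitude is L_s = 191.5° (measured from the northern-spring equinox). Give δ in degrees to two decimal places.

sin δ = sin ε · sin L_s = sin 23.10° × sin 191.5° = -0.078219.
δ = arcsin(-0.078219) = -4.49°.

δ = -4.49°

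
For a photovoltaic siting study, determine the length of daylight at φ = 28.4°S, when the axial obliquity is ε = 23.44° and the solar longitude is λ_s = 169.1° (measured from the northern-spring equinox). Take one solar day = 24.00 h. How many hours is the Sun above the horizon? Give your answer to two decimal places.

11.69 h

Solar declination: sin δ = sin ε · sin λ_s = sin 23.44° × sin 169.1° = 0.07522, so δ = +4.314°.
cos H₀ = −tan φ · tan δ = −tan(-28.4°) × tan(+4.314°) = 0.0408, so H₀ = 1.5300 rad = 87.66°.
Daylight = 2H₀/(2π) × 24.00 h = (1.5300/π) × 24.00 = 11.69 h.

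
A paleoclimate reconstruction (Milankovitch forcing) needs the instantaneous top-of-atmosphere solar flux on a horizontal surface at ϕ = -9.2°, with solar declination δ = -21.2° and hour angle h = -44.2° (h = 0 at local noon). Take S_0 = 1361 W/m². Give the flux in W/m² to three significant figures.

cos θ_z = sin ϕ sin δ + cos ϕ cos δ cos h = 0.057817 + 0.659795 = 0.717612.
Flux = S_0 · cos θ_z = 1361 × 0.717612 = 976.7 W/m².

977 W/m²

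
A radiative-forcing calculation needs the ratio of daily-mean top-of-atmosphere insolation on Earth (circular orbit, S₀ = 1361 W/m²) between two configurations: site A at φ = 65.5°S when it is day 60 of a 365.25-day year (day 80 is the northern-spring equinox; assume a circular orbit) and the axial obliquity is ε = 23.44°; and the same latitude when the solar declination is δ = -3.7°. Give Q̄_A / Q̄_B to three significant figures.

Q̄_A / Q̄_B ≈ 1.22

— Configuration A (φ=-65.5°):
Solar longitude: λ_s = 360° × (60 − 80)/365.25 = -19.713°, i.e. -19.713° + 360° = 340.287°.
sin δ = sin 23.44° × sin 340.287° = -0.13417, so δ = -7.711°.
cos H₀ = −tan(-65.5°) tan(-7.711°) = -0.2971, H₀ = 1.8725 rad.
Bracket: H₀ sin φ sin δ + cos φ cos δ sin H₀ = 1.8725×-0.90996×-0.13417 + 0.41469×0.99096×0.95484 = 0.228612 + 0.392383 = 0.620995.
Q̄ = (S₀/π) × [bracket] = (1361/π) × 0.620995 = 269.03 W/m².
— Configuration B (φ=-65.5°):
cos H₀ = −tan(-65.5°) tan(-3.700°) = -0.1419, H₀ = 1.7132 rad.
Bracket: H₀ sin φ sin δ + cos φ cos δ sin H₀ = 1.7132×-0.90996×-0.06453 + 0.41469×0.99792×0.98988 = 0.100599 + 0.409640 = 0.510239.
Q̄ = (S₀/π) × [bracket] = (1361/π) × 0.510239 = 221.05 W/m².
Ratio Q̄_A / Q̄_B = 269.03 / 221.05 = 1.217.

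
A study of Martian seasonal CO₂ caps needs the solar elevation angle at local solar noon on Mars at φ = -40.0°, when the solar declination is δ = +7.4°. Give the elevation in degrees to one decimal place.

42.6°

At local noon the hour angle is zero, so the zenith angle equals |φ − δ| = |-40.0° − (+7.400°)| = 47.400°.
Elevation = 90° − 47.400° = 42.6°.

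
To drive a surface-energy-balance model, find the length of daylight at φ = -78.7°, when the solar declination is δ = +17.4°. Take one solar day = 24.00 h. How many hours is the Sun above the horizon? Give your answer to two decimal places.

0.00 h

cos H₀ = −tan φ · tan δ = 1.5683 ≥ 1, so the Sun never rises (polar night) and H₀ = 0.
Daylight = 2H₀/(2π) × 24.00 h = (0.0000/π) × 24.00 = 0.00 h.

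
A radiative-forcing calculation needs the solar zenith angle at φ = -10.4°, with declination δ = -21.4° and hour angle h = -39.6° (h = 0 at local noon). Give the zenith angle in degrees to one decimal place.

cos θ_z = sin φ sin δ + cos φ cos δ cos h = 0.065867 + 0.705605 = 0.771472.
θ_z = arccos(0.771472) = 39.5°.

θ_z = 39.5°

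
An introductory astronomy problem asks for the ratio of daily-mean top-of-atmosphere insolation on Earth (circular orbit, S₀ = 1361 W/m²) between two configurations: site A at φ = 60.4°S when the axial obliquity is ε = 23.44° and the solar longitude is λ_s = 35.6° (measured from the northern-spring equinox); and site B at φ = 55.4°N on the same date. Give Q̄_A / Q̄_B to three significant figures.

— Configuration A (φ=-60.4°):
Solar declination: sin δ = sin ε · sin λ_s = sin 23.44° × sin 35.6° = 0.23156, so δ = +13.389°.
cos H₀ = −tan(-60.4°) tan(+13.389°) = 0.4190, H₀ = 1.1384 rad.
Bracket: H₀ sin φ sin δ + cos φ cos δ sin H₀ = 1.1384×-0.86949×0.23156 + 0.49394×0.97282×0.90798 = -0.229204 + 0.436298 = 0.207094.
Q̄ = (S₀/π) × [bracket] = (1361/π) × 0.207094 = 89.717 W/m².
— Configuration B (φ=+55.4°):
cos H₀ = −tan(+55.4°) tan(+13.389°) = -0.3450, H₀ = 1.9231 rad.
Bracket: H₀ sin φ sin δ + cos φ cos δ sin H₀ = 1.9231×0.82314×0.23156 + 0.56784×0.97282×0.93859 = 0.366555 + 0.518483 = 0.885038.
Q̄ = (S₀/π) × [bracket] = (1361/π) × 0.885038 = 383.42 W/m².
Ratio Q̄_A / Q̄_B = 89.717 / 383.42 = 0.2340.

Q̄_A / Q̄_B ≈ 0.234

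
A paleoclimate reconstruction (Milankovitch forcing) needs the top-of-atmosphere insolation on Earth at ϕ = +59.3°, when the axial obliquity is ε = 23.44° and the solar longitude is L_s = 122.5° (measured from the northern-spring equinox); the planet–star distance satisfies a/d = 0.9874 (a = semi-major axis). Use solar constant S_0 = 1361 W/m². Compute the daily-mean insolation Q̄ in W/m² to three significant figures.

Q̄ ≈ 432 W/m²

Solar declination: sin δ = sin ε · sin L_s = sin 23.44° × sin 122.5° = 0.33549, so δ = +19.602°.
cos h₀ = −tan(+59.3°) tan(+19.602°) = -0.5998, h₀ = 2.2140 rad.
Bracket: h₀ sin ϕ sin δ + cos ϕ cos δ sin h₀ = 2.2140×0.85985×0.33549 + 0.51054×0.94204×0.80015 = 0.638675 + 0.384831 = 1.023506.
Inverse-square distance factor (a/d)² = 0.9874² = 0.974959.
Q̄ = (S_0/π) × 0.974959 × [bracket] = (1361/π) × 0.974959 × 1.023506 = 432.3 W/m².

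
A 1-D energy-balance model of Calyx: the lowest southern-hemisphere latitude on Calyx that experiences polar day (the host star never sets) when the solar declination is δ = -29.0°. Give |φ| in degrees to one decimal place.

Polar day requires cos H₀ = −tan φ tan δ ≤ −1, i.e. tan φ tan δ ≥ 1.
The boundary is |tan φ| · |tan δ| = 1, so |φ| = 90° − |δ| = 90° − 29.0° = 61.0° in the southern hemisphere.

|φ| = 61.0°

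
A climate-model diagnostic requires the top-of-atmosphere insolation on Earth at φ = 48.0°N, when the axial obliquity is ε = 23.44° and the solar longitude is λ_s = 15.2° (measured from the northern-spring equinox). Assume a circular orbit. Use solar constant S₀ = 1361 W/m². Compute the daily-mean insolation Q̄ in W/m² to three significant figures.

Q̄ ≈ 343 W/m²

Solar declination: sin δ = sin ε · sin λ_s = sin 23.44° × sin 15.2° = 0.10430, so δ = +5.987°.
cos H₀ = −tan(+48.0°) tan(+5.987°) = -0.1165, H₀ = 1.6875 rad.
Bracket: H₀ sin φ sin δ + cos φ cos δ sin H₀ = 1.6875×0.74314×0.10430 + 0.66913×0.99455×0.99319 = 0.130797 + 0.660951 = 0.791748.
Q̄ = (S₀/π) × [bracket] = (1361/π) × 0.791748 = 343.0 W/m².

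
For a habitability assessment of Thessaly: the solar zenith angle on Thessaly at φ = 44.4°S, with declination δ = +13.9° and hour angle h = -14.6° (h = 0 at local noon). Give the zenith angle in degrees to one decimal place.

cos θ_z = sin φ sin δ + cos φ cos δ cos h = -0.168079 + 0.671155 = 0.503076.
θ_z = arccos(0.503076) = 59.8°.

θ_z = 59.8°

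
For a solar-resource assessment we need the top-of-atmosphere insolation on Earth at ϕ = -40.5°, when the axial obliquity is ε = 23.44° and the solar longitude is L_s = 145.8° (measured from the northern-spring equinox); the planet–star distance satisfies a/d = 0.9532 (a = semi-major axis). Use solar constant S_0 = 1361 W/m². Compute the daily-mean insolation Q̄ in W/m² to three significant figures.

Q̄ ≈ 208 W/m²

Solar declination: sin δ = sin ε · sin L_s = sin 23.44° × sin 145.8° = 0.22359, so δ = +12.920°.
cos h₀ = −tan(-40.5°) tan(+12.920°) = 0.1959, h₀ = 1.3736 rad.
Bracket: h₀ sin ϕ sin δ + cos ϕ cos δ sin h₀ = 1.3736×-0.64945×0.22359 + 0.76041×0.97468×0.98062 = -0.199461 + 0.726793 = 0.527332.
Inverse-square distance factor (a/d)² = 0.9532² = 0.908590.
Q̄ = (S_0/π) × 0.908590 × [bracket] = (1361/π) × 0.908590 × 0.527332 = 207.6 W/m².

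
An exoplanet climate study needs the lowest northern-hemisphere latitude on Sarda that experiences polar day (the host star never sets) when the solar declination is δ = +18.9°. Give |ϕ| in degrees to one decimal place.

Polar day requires cos h₀ = −tan ϕ tan δ ≤ −1, i.e. tan ϕ tan δ ≥ 1.
The boundary is |tan ϕ| · |tan δ| = 1, so |ϕ| = 90° − |δ| = 90° − 18.9° = 71.1° in the northern hemisphere.

|ϕ| = 71.1°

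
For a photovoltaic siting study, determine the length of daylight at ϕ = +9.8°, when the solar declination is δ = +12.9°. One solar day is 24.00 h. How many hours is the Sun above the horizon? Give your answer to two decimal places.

cos h₀ = −tan ϕ · tan δ = −tan(+9.8°) × tan(+12.900°) = -0.0396, so h₀ = 1.6104 rad = 92.27°.
Daylight = 2h₀/(2π) × 24.00 h = (1.6104/π) × 24.00 = 12.30 h.

12.30 h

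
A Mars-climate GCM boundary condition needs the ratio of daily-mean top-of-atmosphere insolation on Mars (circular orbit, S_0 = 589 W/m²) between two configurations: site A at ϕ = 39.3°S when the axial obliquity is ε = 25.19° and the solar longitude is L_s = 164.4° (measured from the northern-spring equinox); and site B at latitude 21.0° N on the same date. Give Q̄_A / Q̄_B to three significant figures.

Q̄_A / Q̄_B ≈ 0.663

— Configuration A (ϕ=-39.3°):
Solar declination: sin δ = sin ε · sin L_s = sin 25.19° × sin 164.4° = 0.11446, so δ = +6.572°.
cos h₀ = −tan(-39.3°) tan(+6.572°) = 0.0943, h₀ = 1.4764 rad.
Bracket: h₀ sin ϕ sin δ + cos ϕ cos δ sin h₀ = 1.4764×-0.63338×0.11446 + 0.77384×0.99343×0.99554 = -0.107034 + 0.765327 = 0.658293.
Q̄ = (S_0/π) × [bracket] = (589/π) × 0.658293 = 123.42 W/m².
— Configuration B (ϕ=+21.0°):
cos h₀ = −tan(+21.0°) tan(+6.572°) = -0.0442, h₀ = 1.6150 rad.
Bracket: h₀ sin ϕ sin δ + cos ϕ cos δ sin h₀ = 1.6150×0.35837×0.11446 + 0.93358×0.99343×0.99902 = 0.066246 + 0.926537 = 0.992783.
Q̄ = (S_0/π) × [bracket] = (589/π) × 0.992783 = 186.13 W/m².
Ratio Q̄_A / Q̄_B = 123.42 / 186.13 = 0.6631.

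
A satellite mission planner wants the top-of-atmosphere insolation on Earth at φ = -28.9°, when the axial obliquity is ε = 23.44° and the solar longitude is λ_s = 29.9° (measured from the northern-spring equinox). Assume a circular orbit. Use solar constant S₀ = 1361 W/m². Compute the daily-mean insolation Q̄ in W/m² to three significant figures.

Solar declination: sin δ = sin ε · sin λ_s = sin 23.44° × sin 29.9° = 0.19829, so δ = +11.437°.
cos H₀ = −tan(-28.9°) tan(+11.437°) = 0.1117, H₀ = 1.4589 rad.
Bracket: H₀ sin φ sin δ + cos φ cos δ sin H₀ = 1.4589×-0.48328×0.19829 + 0.87546×0.98014×0.99374 = -0.139806 + 0.852702 = 0.712896.
Q̄ = (S₀/π) × [bracket] = (1361/π) × 0.712896 = 308.8 W/m².

Q̄ ≈ 309 W/m²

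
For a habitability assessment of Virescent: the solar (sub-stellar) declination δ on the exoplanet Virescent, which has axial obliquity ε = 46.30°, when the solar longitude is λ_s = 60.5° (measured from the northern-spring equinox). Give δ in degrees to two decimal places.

δ = +38.99°

sin δ = sin ε · sin λ_s = sin 46.30° × sin 60.5° = 0.629239.
δ = arcsin(0.629239) = +38.99°.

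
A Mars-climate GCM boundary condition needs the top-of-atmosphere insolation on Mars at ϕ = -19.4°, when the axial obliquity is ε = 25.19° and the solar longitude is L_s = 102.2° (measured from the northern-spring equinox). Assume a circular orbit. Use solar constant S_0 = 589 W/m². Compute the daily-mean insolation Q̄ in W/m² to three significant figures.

Q̄ ≈ 122 W/m²

Solar declination: sin δ = sin ε · sin L_s = sin 25.19° × sin 102.2° = 0.41601, so δ = +24.583°.
cos h₀ = −tan(-19.4°) tan(+24.583°) = 0.1611, h₀ = 1.4090 rad.
Bracket: h₀ sin ϕ sin δ + cos ϕ cos δ sin h₀ = 1.4090×-0.33216×0.41601 + 0.94322×0.90936×0.98694 = -0.194698 + 0.846525 = 0.651827.
Q̄ = (S_0/π) × [bracket] = (589/π) × 0.651827 = 122.2 W/m².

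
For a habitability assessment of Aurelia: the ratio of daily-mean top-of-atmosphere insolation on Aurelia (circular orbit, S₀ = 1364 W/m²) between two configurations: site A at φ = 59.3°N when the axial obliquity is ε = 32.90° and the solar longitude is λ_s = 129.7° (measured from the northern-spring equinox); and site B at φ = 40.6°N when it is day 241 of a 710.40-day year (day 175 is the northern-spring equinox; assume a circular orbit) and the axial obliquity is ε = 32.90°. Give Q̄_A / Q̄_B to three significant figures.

— Configuration A (φ=+59.3°):
Solar declination: sin δ = sin ε · sin λ_s = sin 32.90° × sin 129.7° = 0.41792, so δ = +24.703°.
cos H₀ = −tan(+59.3°) tan(+24.703°) = -0.7748, H₀ = 2.4571 rad.
Bracket: H₀ sin φ sin δ + cos φ cos δ sin H₀ = 2.4571×0.85985×0.41792 + 0.51054×0.90848×0.63226 = 0.882955 + 0.293252 = 1.176207.
Q̄ = (S₀/π) × [bracket] = (1364/π) × 1.176207 = 510.68 W/m².
— Configuration B (φ=+40.6°):
Solar longitude: λ_s = 360° × (241 − 175)/710.40 = 33.446°.
sin δ = sin 32.90° × sin 33.446° = 0.29937, so δ = +17.420°.
cos H₀ = −tan(+40.6°) tan(+17.420°) = -0.2689, H₀ = 1.8431 rad.
Bracket: H₀ sin φ sin δ + cos φ cos δ sin H₀ = 1.8431×0.65077×0.29937 + 0.75927×0.95414×0.96316 = 0.359075 + 0.697761 = 1.056836.
Q̄ = (S₀/π) × [bracket] = (1364/π) × 1.056836 = 458.85 W/m².
Ratio Q̄_A / Q̄_B = 510.68 / 458.85 = 1.113.

Q̄_A / Q̄_B ≈ 1.11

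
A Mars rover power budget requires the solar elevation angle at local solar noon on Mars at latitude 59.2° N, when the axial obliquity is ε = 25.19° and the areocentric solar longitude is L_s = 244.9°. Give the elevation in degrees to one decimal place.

8.1°

sin δ = sin 25.19° × sin 244.9° = -0.38543, so δ = -22.670°.
At local noon the hour angle is zero, so the zenith angle equals |ϕ − δ| = |+59.2° − (-22.670°)| = 81.870°.
Elevation = 90° − 81.870° = 8.1°.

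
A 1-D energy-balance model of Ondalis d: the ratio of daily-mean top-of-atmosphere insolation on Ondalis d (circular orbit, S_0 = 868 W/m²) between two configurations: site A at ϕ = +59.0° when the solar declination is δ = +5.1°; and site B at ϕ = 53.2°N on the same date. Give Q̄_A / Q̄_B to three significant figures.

Q̄_A / Q̄_B ≈ 0.896

— Configuration A (ϕ=+59.0°):
cos h₀ = −tan(+59.0°) tan(+5.100°) = -0.1485, h₀ = 1.7199 rad.
Bracket: h₀ sin ϕ sin δ + cos ϕ cos δ sin h₀ = 1.7199×0.85717×0.08889 + 0.51504×0.99604×0.98891 = 0.131046 + 0.507311 = 0.638357.
Q̄ = (S_0/π) × [bracket] = (868/π) × 0.638357 = 176.37 W/m².
— Configuration B (ϕ=+53.2°):
cos h₀ = −tan(+53.2°) tan(+5.100°) = -0.1193, h₀ = 1.6904 rad.
Bracket: h₀ sin ϕ sin δ + cos ϕ cos δ sin h₀ = 1.6904×0.80073×0.08889 + 0.59902×0.99604×0.99286 = 0.120317 + 0.592388 = 0.712705.
Q̄ = (S_0/π) × [bracket] = (868/π) × 0.712705 = 196.92 W/m².
Ratio Q̄_A / Q̄_B = 176.37 / 196.92 = 0.8956.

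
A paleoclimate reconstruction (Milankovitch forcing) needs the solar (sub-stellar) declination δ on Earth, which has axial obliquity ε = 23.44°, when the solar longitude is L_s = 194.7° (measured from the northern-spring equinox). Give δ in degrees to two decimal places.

δ = -5.79°

sin δ = sin ε · sin L_s = sin 23.44° × sin 194.7° = -0.100942.
δ = arcsin(-0.100942) = -5.79°.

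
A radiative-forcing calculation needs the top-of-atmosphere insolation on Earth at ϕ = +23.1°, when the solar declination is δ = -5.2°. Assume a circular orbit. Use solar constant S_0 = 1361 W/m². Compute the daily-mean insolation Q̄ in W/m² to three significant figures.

cos h₀ = −tan(+23.1°) tan(-5.200°) = 0.0388, h₀ = 1.5320 rad.
Bracket: h₀ sin ϕ sin δ + cos ϕ cos δ sin h₀ = 1.5320×0.39234×-0.09063 + 0.91982×0.99588×0.99925 = -0.054475 + 0.915343 = 0.860868.
Q̄ = (S_0/π) × [bracket] = (1361/π) × 0.860868 = 372.9 W/m².

Q̄ ≈ 373 W/m²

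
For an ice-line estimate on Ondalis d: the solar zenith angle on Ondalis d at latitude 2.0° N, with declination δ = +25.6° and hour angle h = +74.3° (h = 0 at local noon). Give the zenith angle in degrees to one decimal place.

cos θ_z = sin φ sin δ + cos φ cos δ cos h = 0.015080 + 0.243888 = 0.258968.
θ_z = arccos(0.258968) = 75.0°.

θ_z = 75.0°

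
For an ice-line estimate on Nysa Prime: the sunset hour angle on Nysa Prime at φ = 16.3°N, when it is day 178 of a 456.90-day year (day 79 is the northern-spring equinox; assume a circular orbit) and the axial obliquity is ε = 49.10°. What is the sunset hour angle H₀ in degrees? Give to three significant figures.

Solar longitude: λ_s = 360° × (178 − 79)/456.90 = 78.004°.
sin δ = sin 49.10° × sin 78.004° = 0.73935, so δ = +47.676°.
cos H₀ = −tan φ · tan δ = −tan(+16.3°) × tan(+47.676°) = -0.3211, so H₀ = 1.8977 rad = 108.73°.

H₀ = 109°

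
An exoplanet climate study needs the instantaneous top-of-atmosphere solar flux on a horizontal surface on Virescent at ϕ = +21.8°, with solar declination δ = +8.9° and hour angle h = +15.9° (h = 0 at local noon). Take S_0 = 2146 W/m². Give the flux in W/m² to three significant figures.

cos θ_z = sin ϕ sin δ + cos ϕ cos δ cos h = 0.057454 + 0.882212 = 0.939666.
Flux = S_0 · cos θ_z = 2146 × 0.939666 = 2017 W/m².

2.02e+03 W/m²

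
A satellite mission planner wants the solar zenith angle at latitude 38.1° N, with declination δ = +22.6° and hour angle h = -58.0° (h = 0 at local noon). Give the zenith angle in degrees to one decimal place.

θ_z = 51.5°

cos θ_z = sin ϕ sin δ + cos ϕ cos δ cos h = 0.237124 + 0.384990 = 0.622114.
θ_z = arccos(0.622114) = 51.5°.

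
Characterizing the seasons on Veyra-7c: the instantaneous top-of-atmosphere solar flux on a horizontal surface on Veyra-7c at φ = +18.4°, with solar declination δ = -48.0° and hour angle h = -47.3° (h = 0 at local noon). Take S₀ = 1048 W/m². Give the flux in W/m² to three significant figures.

cos θ_z = sin φ sin δ + cos φ cos δ cos h = -0.234573 + 0.430578 = 0.196005.
Flux = S₀ · cos θ_z = 1048 × 0.196005 = 205.4 W/m².

205 W/m²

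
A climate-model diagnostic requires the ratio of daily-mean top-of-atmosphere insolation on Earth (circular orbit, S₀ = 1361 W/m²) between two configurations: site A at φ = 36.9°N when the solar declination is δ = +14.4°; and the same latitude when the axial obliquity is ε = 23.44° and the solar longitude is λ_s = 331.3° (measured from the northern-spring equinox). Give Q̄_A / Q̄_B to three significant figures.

— Configuration A (φ=+36.9°):
cos H₀ = −tan(+36.9°) tan(+14.400°) = -0.1928, H₀ = 1.7648 rad.
Bracket: H₀ sin φ sin δ + cos φ cos δ sin H₀ = 1.7648×0.60042×0.24869 + 0.79968×0.96858×0.98124 = 0.263517 + 0.760023 = 1.023540.
Q̄ = (S₀/π) × [bracket] = (1361/π) × 1.023540 = 443.42 W/m².
— Configuration B (φ=+36.9°):
Solar declination: sin δ = sin ε · sin λ_s = sin 23.44° × sin 331.3° = -0.19103, so δ = -11.013°.
cos H₀ = −tan(+36.9°) tan(-11.013°) = 0.1461, H₀ = 1.4242 rad.
Bracket: H₀ sin φ sin δ + cos φ cos δ sin H₀ = 1.4242×0.60042×-0.19103 + 0.79968×0.98158×0.98927 = -0.163353 + 0.776527 = 0.613174.
Q̄ = (S₀/π) × [bracket] = (1361/π) × 0.613174 = 265.64 W/m².
Ratio Q̄_A / Q̄_B = 443.42 / 265.64 = 1.669.

Q̄_A / Q̄_B ≈ 1.67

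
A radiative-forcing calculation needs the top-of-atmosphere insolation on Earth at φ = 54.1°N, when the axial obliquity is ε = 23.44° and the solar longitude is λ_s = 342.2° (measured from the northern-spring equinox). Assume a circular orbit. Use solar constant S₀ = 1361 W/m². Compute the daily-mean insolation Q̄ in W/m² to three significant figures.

Q̄ ≈ 189 W/m²

Solar declination: sin δ = sin ε · sin λ_s = sin 23.44° × sin 342.2° = -0.12160, so δ = -6.985°.
cos H₀ = −tan(+54.1°) tan(-6.985°) = 0.1692, H₀ = 1.4007 rad.
Bracket: H₀ sin φ sin δ + cos φ cos δ sin H₀ = 1.4007×0.81004×-0.12160 + 0.58637×0.99258×0.98557 = -0.137970 + 0.573621 = 0.435651.
Q̄ = (S₀/π) × [bracket] = (1361/π) × 0.435651 = 188.7 W/m².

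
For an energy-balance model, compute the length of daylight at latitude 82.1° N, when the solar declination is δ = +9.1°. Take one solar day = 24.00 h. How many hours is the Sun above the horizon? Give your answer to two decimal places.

24.00 h

Sunrise equation: cos H₀ = −tan φ · tan δ = -1.1543 ≤ −1, so the Sun never sets (polar day) and H₀ = π.
Daylight = 2H₀/(2π) × 24.00 h = (3.1416/π) × 24.00 = 24.00 h.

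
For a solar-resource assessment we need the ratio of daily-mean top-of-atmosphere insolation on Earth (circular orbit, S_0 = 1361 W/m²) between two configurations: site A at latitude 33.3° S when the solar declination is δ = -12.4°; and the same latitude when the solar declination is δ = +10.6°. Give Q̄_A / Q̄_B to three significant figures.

— Configuration A (ϕ=-33.3°):
cos h₀ = −tan(-33.3°) tan(-12.400°) = -0.1444, h₀ = 1.7157 rad.
Bracket: h₀ sin ϕ sin δ + cos ϕ cos δ sin h₀ = 1.7157×-0.54902×-0.21474 + 0.83581×0.97667×0.98952 = 0.202275 + 0.807756 = 1.010031.
Q̄ = (S_0/π) × [bracket] = (1361/π) × 1.010031 = 437.57 W/m².
— Configuration B (ϕ=-33.3°):
cos h₀ = −tan(-33.3°) tan(+10.600°) = 0.1229, h₀ = 1.4476 rad.
Bracket: h₀ sin ϕ sin δ + cos ϕ cos δ sin h₀ = 1.4476×-0.54902×0.18395 + 0.83581×0.98294×0.99242 = -0.146196 + 0.815324 = 0.669128.
Q̄ = (S_0/π) × [bracket] = (1361/π) × 0.669128 = 289.88 W/m².
Ratio Q̄_A / Q̄_B = 437.57 / 289.88 = 1.509.

Q̄_A / Q̄_B ≈ 1.51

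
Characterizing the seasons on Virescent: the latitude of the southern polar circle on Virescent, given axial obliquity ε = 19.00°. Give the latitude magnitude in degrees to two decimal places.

71.00°

The polar circle is the lowest latitude that experiences at least one full rotation of continuous darkness at the northern-summer solstice; it lies at |φ| = 90° − ε = 90° − 19.00° = 71.00°.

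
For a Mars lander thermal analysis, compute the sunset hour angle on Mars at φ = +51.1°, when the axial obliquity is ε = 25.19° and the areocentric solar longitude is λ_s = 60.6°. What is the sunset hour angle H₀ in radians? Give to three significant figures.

H₀ = 2.09 rad

sin δ = sin 25.19° × sin 60.6° = 0.37081, so δ = +21.765°.
cos H₀ = −tan φ · tan δ = −tan(+51.1°) × tan(+21.765°) = -0.4948, so H₀ = 2.0884 rad = 119.66°.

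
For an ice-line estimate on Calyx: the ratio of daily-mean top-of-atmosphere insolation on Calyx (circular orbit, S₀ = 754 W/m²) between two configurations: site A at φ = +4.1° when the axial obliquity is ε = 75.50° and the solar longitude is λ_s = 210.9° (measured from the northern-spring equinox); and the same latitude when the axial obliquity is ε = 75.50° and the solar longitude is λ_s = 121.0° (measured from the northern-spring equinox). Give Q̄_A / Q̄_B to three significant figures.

Q̄_A / Q̄_B ≈ 1.24

— Configuration A (φ=+4.1°):
Solar declination: sin δ = sin ε · sin λ_s = sin 75.50° × sin 210.9° = -0.49718, so δ = -29.814°.
cos H₀ = −tan(+4.1°) tan(-29.814°) = 0.0411, H₀ = 1.5297 rad.
Bracket: H₀ sin φ sin δ + cos φ cos δ sin H₀ = 1.5297×0.07150×-0.49718 + 0.99744×0.86765×0.99916 = -0.054378 + 0.864702 = 0.810324.
Q̄ = (S₀/π) × [bracket] = (754/π) × 0.810324 = 194.48 W/m².
— Configuration B (φ=+4.1°):
Solar declination: sin δ = sin ε · sin λ_s = sin 75.50° × sin 121.0° = 0.82986, so δ = +56.085°.
cos H₀ = −tan(+4.1°) tan(+56.085°) = -0.1066, H₀ = 1.6776 rad.
Bracket: H₀ sin φ sin δ + cos φ cos δ sin H₀ = 1.6776×0.07150×0.82986 + 0.99744×0.55796×0.99430 = 0.099540 + 0.553359 = 0.652899.
Q̄ = (S₀/π) × [bracket] = (754/π) × 0.652899 = 156.70 W/m².
Ratio Q̄_A / Q̄_B = 194.48 / 156.70 = 1.241.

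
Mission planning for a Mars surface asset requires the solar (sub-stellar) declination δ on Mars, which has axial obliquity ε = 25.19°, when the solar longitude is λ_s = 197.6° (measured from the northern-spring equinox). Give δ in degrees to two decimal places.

sin δ = sin ε · sin λ_s = sin 25.19° × sin 197.6° = -0.128695.
δ = arcsin(-0.128695) = -7.39°.

δ = -7.39°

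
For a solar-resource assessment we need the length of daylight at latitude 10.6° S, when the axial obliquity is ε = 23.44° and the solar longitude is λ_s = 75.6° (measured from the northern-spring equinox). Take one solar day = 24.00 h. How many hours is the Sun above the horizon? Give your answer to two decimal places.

11.40 h

Solar declination: sin δ = sin ε · sin λ_s = sin 23.44° × sin 75.6° = 0.38529, so δ = +22.662°.
cos H₀ = −tan φ · tan δ = −tan(-10.6°) × tan(+22.662°) = 0.0781, so H₀ = 1.4926 rad = 85.52°.
Daylight = 2H₀/(2π) × 24.00 h = (1.4926/π) × 24.00 = 11.40 h.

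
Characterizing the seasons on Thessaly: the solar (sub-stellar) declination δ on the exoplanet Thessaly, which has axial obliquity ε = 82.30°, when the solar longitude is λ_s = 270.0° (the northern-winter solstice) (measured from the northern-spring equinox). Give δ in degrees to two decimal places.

sin δ = sin ε · sin λ_s = sin 82.30° × sin 270.0° = -0.990983.
δ = arcsin(-0.990983) = -82.30°.

δ = -82.30°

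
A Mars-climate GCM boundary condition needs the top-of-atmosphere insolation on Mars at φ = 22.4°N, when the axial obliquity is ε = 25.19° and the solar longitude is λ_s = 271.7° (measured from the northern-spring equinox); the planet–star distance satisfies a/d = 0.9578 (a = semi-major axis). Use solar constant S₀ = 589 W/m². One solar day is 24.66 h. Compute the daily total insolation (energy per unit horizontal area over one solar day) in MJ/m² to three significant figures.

9.13 MJ/m²

Solar declination: sin δ = sin ε · sin λ_s = sin 25.19° × sin 271.7° = -0.42543, so δ = -25.178°.
cos H₀ = −tan(+22.4°) tan(-25.178°) = 0.1938, H₀ = 1.3758 rad.
Bracket: H₀ sin φ sin δ + cos φ cos δ sin H₀ = 1.3758×0.38107×-0.42543 + 0.92455×0.90499×0.98105 = -0.223043 + 0.820853 = 0.597810.
Inverse-square distance factor (a/d)² = 0.9578² = 0.917381.
Q̄ = (S₀/π) × 0.917381 × [bracket] = (589/π) × 0.917381 × 0.597810 = 102.82 W/m².
Daily total = Q̄ × 24.66 h × 3600 s/h = 102.82 × 24.66 × 3600 / 10⁶ = 9.128 MJ/m².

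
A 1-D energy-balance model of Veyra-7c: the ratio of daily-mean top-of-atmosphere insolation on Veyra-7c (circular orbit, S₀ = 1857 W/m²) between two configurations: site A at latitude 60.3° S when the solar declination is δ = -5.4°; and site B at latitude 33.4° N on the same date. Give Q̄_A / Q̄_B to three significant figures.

— Configuration A (φ=-60.3°):
cos H₀ = −tan(-60.3°) tan(-5.400°) = -0.1657, H₀ = 1.7373 rad.
Bracket: H₀ sin φ sin δ + cos φ cos δ sin H₀ = 1.7373×-0.86863×-0.09411 + 0.49546×0.99556×0.98617 = 0.142019 + 0.486438 = 0.628457.
Q̄ = (S₀/π) × [bracket] = (1857/π) × 0.628457 = 371.48 W/m².
— Configuration B (φ=+33.4°):
cos H₀ = −tan(+33.4°) tan(-5.400°) = 0.0623, H₀ = 1.5084 rad.
Bracket: H₀ sin φ sin δ + cos φ cos δ sin H₀ = 1.5084×0.55048×-0.09411 + 0.83485×0.99556×0.99806 = -0.078144 + 0.829531 = 0.751387.
Q̄ = (S₀/π) × [bracket] = (1857/π) × 0.751387 = 444.15 W/m².
Ratio Q̄_A / Q̄_B = 371.48 / 444.15 = 0.8364.

Q̄_A / Q̄_B ≈ 0.836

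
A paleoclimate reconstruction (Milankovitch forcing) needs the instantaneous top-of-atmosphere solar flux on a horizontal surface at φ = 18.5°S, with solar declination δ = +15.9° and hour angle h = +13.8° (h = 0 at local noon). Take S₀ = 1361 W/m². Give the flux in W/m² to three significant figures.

1.09e+03 W/m²

cos θ_z = sin φ sin δ + cos φ cos δ cos h = -0.086929 + 0.885715 = 0.798786.
Flux = S₀ · cos θ_z = 1361 × 0.798786 = 1087 W/m².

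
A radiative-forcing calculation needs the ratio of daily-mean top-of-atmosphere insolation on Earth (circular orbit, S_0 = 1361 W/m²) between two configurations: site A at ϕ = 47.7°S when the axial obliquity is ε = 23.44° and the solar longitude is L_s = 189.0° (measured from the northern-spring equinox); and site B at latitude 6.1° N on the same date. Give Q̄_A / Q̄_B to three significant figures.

Q̄_A / Q̄_B ≈ 0.759

— Configuration A (ϕ=-47.7°):
Solar declination: sin δ = sin ε · sin L_s = sin 23.44° × sin 189.0° = -0.06223, so δ = -3.568°.
cos h₀ = −tan(-47.7°) tan(-3.568°) = -0.0685, h₀ = 1.6394 rad.
Bracket: h₀ sin ϕ sin δ + cos ϕ cos δ sin h₀ = 1.6394×-0.73963×-0.06223 + 0.67301×0.99806×0.99765 = 0.075457 + 0.670126 = 0.745583.
Q̄ = (S_0/π) × [bracket] = (1361/π) × 0.745583 = 323.00 W/m².
— Configuration B (ϕ=+6.1°):
cos h₀ = −tan(+6.1°) tan(-3.568°) = 0.0067, h₀ = 1.5641 rad.
Bracket: h₀ sin ϕ sin δ + cos ϕ cos δ sin h₀ = 1.5641×0.10626×-0.06223 + 0.99434×0.99806×0.99998 = -0.010343 + 0.992391 = 0.982048.
Q̄ = (S_0/π) × [bracket] = (1361/π) × 0.982048 = 425.44 W/m².
Ratio Q̄_A / Q̄_B = 323.00 / 425.44 = 0.7592.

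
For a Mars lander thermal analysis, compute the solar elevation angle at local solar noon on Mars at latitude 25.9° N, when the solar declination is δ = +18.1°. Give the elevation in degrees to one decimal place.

82.2°

At local noon the hour angle is zero, so the zenith angle equals |φ − δ| = |+25.9° − (+18.100°)| = 7.800°.
Elevation = 90° − 7.800° = 82.2°.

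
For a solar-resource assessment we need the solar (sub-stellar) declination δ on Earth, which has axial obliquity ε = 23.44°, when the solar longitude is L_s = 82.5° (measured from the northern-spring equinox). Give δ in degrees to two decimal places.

δ = +23.23°

sin δ = sin ε · sin L_s = sin 23.44° × sin 82.5° = 0.394385.
δ = arcsin(0.394385) = +23.23°.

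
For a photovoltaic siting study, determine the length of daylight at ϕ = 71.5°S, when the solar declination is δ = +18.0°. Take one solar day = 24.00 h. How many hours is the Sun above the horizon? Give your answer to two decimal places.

1.84 h

cos h₀ = −tan ϕ · tan δ = −tan(-71.5°) × tan(+18.000°) = 0.9711, so h₀ = 0.2411 rad = 13.81°.
Daylight = 2h₀/(2π) × 24.00 h = (0.2411/π) × 24.00 = 1.84 h.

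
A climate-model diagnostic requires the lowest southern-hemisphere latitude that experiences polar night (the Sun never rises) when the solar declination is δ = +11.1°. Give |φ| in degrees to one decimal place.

Polar night requires cos H₀ = −tan φ tan δ ≥ 1, i.e. tan φ tan δ ≤ −1.
The boundary is |tan φ| · |tan δ| = 1, so |φ| = 90° − |δ| = 90° − 11.1° = 78.9° in the southern hemisphere.

|φ| = 78.9°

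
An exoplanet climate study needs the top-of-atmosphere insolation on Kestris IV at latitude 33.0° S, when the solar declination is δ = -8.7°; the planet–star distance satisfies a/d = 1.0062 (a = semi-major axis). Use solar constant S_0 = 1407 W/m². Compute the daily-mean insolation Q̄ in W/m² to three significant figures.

cos h₀ = −tan(-33.0°) tan(-8.700°) = -0.0994, h₀ = 1.6703 rad.
Bracket: h₀ sin ϕ sin δ + cos ϕ cos δ sin h₀ = 1.6703×-0.54464×-0.15126 + 0.83867×0.98849×0.99505 = 0.137603 + 0.824913 = 0.962516.
Inverse-square distance factor (a/d)² = 1.0062² = 1.012438.
Q̄ = (S_0/π) × 1.012438 × [bracket] = (1407/π) × 1.012438 × 0.962516 = 436.4 W/m².

Q̄ ≈ 436 W/m²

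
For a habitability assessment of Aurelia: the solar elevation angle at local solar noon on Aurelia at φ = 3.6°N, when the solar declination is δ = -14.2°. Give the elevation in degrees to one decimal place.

At local noon the hour angle is zero, so the zenith angle equals |φ − δ| = |+3.6° − (-14.200°)| = 17.800°.
Elevation = 90° − 17.800° = 72.2°.

72.2°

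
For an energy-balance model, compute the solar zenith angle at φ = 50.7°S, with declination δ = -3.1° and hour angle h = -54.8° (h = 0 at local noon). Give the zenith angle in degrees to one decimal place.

θ_z = 66.0°

cos θ_z = sin φ sin δ + cos φ cos δ cos h = 0.041848 + 0.364567 = 0.406415.
θ_z = arccos(0.406415) = 66.0°.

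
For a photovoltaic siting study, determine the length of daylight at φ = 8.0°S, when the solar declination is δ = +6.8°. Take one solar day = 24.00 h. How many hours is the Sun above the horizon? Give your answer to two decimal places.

cos H₀ = −tan φ · tan δ = −tan(-8.0°) × tan(+6.800°) = 0.0168, so H₀ = 1.5540 rad = 89.04°.
Daylight = 2H₀/(2π) × 24.00 h = (1.5540/π) × 24.00 = 11.87 h.

11.87 h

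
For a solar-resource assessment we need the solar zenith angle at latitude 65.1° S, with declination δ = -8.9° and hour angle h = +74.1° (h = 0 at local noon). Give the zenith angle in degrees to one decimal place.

cos θ_z = sin φ sin δ + cos φ cos δ cos h = 0.140329 + 0.113958 = 0.254287.
θ_z = arccos(0.254287) = 75.3°.

θ_z = 75.3°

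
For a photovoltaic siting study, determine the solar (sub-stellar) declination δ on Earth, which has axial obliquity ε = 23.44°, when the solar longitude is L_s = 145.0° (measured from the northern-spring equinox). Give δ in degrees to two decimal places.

δ = +13.19°

sin δ = sin ε · sin L_s = sin 23.44° × sin 145.0° = 0.228162.
δ = arcsin(0.228162) = +13.19°.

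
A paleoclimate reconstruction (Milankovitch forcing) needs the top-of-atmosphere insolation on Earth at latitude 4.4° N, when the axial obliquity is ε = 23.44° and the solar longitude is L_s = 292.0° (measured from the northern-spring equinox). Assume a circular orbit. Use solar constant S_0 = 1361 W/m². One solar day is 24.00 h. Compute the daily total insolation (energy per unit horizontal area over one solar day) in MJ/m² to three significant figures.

Solar declination: sin δ = sin ε · sin L_s = sin 23.44° × sin 292.0° = -0.36882, so δ = -21.643°.
cos h₀ = −tan(+4.4°) tan(-21.643°) = 0.0305, h₀ = 1.5403 rad.
Bracket: h₀ sin ϕ sin δ + cos ϕ cos δ sin h₀ = 1.5403×0.07672×-0.36882 + 0.99705×0.92950×0.99953 = -0.043584 + 0.926322 = 0.882738.
Q̄ = (S_0/π) × [bracket] = (1361/π) × 0.882738 = 382.42 W/m².
Daily total = Q̄ × 24.00 h × 3600 s/h = 382.42 × 24.00 × 3600 / 10⁶ = 33.04 MJ/m².

33.0 MJ/m²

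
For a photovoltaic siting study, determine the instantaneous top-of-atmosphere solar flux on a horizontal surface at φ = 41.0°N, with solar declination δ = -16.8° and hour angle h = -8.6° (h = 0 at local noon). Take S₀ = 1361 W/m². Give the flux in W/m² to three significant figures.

cos θ_z = sin φ sin δ + cos φ cos δ cos h = -0.189622 + 0.714375 = 0.524753.
Flux = S₀ · cos θ_z = 1361 × 0.524753 = 714.2 W/m².

714 W/m²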